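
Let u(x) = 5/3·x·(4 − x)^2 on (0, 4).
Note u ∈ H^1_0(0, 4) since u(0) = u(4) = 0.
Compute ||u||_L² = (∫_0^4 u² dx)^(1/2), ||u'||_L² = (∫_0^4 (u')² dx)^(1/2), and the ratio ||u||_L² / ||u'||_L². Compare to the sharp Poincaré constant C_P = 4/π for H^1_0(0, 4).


||u||_L² / ||u'||_L² = 2*sqrt(14)/7 < C_P = 4/π.

u(x) = 5/3·x·(4 − x)^2, so u'(x) = 5*x^2 - 80*x/3 + 80/3.
u(x) = 5/3·x·(4 − x)^2 vanishes at x = 0 and x = 4, so u ∈ H^1_0(0, 4). Differentiate via the product rule and integrate the resulting polynomials term by term.
  ∫_0^4 u² dx = ∫_0^4 (25*x^6/9 - 400*x^5/9 + 800*x^4/3 - 6400*x^3/9 + 6400*x^2/9) dx. Term by term:
    ∫_0^4 25*x^6/9 dx = 409600/63;  ∫_0^4 -400*x^5/9 dx = -819200/27;  ∫_0^4 800*x^4/3 dx = 163840/3;
    ∫_0^4 -6400*x^3/9 dx = -409600/9;  ∫_0^4 6400*x^2/9 dx = 409600/27.
  Sum: 409600/63 − 819200/27 + 163840/3 − 409600/9 + 409600/27 = 81920/189.
  ∫_0^4 (u')² dx = ∫_0^4 (25*x^4 - 800*x^3/3 + 8800*x^2/9 - 12800*x/9 + 6400/9) dx. Term by term:
    ∫_0^4 25*x^4 dx = 5120;  ∫_0^4 -800*x^3/3 dx = -51200/3;  ∫_0^4 8800*x^2/9 dx = 563200/27;
    ∫_0^4 -12800*x/9 dx = -102400/9;  ∫_0^4 6400/9 dx = 25600/9.
  Sum: 5120 − 51200/3 + 563200/27 − 102400/9 + 25600/9 = 10240/27.
∫_0^4 u² dx = 81920/189, so ||u||_L² = 128*sqrt(105)/63.
∫_0^4 (u')² dx = 10240/27, so ||u'||_L² = 32*sqrt(30)/9.
Ratio ||u||_L² / ||u'||_L² = 2*sqrt(14)/7.
Sharp Poincaré constant on H^1_0(0, 4) is C_P = L/π = 4/π, achieved by sin(π/4·x).
A polynomial bump cannot attain the sharp Poincaré constant (only the first sine eigenfunction does), so the ratio is strictly less than C_P, consistent with ||u||_L² ≤ C_P ||u'||_L².


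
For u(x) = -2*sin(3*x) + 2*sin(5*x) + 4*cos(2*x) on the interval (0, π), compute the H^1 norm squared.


||u||_{H^1(0,π)}^2 = -1216/21 + 112*π

u'(x) = -8*sin(2*x) - 6*cos(3*x) + 10*cos(5*x).
Expand u² and (u')² and integrate term by term on (0, π), using: for integers n ≥ 1, ∫_0^π sin²(nx) dx = ∫_0^π cos²(nx) dx = π/2; for n ≠ n', ∫_0^π sin(nx)sin(n'x) dx = ∫_0^π cos(nx)cos(n'x) dx = 0; and by product-to-sum, ∫_0^π sin(nx)cos(n'x) dx = ½∫_0^π [sin((n+n')x) + sin((n−n')x)] dx, which is 0 when n+n' is even and 2n/(n²−n'²) when n+n' is odd (it need not vanish on (0, π)).
  u² squared terms: (-2)²·∫sin(3x)² dx = 4·π/2 = 2*π;  (2)²·∫sin(5x)² dx = 4·π/2 = 2*π;  (4)²·∫cos(2x)² dx = 16·π/2 = 8*π.
  u² cross terms: 2·(-2)·(2)·∫sin(3x)·sin(5x) dx = -8·(0) = 0;  2·(-2)·(4)·∫sin(3x)·cos(2x) dx = -16·(6/5) = -96/5;  2·(2)·(4)·∫sin(5x)·cos(2x) dx = 16·(10/21) = 160/21.
  So ∫_0^π u² dx = 2*π + 2*π + 8*π + 0 − 96/5 + 160/21 = -1216/105 + 12*π.
  (u')² squared terms: (-8)²·∫sin(2x)² dx = 64·π/2 = 32*π;  (-6)²·∫cos(3x)² dx = 36·π/2 = 18*π;  (10)²·∫cos(5x)² dx = 100·π/2 = 50*π.
  (u')² cross terms: 2·(-8)·(-6)·∫sin(2x)·cos(3x) dx = 96·(-4/5) = -384/5;  2·(-8)·(10)·∫sin(2x)·cos(5x) dx = -160·(-4/21) = 640/21;  2·(-6)·(10)·∫cos(3x)·cos(5x) dx = -120·(0) = 0.
  So ∫_0^π (u')² dx = 32*π + 18*π + 50*π − 384/5 + 640/21 + 0 = -4864/105 + 100*π.
||u||_{H^1}^2 = (-1216/105 + 12*π) + (-4864/105 + 100*π) = -1216/21 + 112*π.


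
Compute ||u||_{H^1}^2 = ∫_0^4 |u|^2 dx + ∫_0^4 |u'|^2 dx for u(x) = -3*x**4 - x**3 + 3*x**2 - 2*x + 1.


||u||_{H^1}^2 = 66831188/105

The H^1 norm (squared) on an interval (0, L) is
  ||u||_{H^1}^2 = ∫_0^L u(x)^2 dx + ∫_0^L u'(x)^2 dx.
Compute u'(x) = -12*x**3 - 3*x**2 + 6*x - 2.
Then u(x)^2 = 9*x**8 + 6*x**7 - 17*x**6 + 6*x**5 + 7*x**4 - 14*x**3 + 10*x**2 - 4*x + 1 and u'(x)^2 = 144*x**6 + 72*x**5 - 135*x**4 + 12*x**3 + 48*x**2 - 24*x + 4.
Integrate each monomial from 0 to 4 using ∫_0^4 c·x^n dx = c·4^(n+1)/(n+1):
  ∫_0^4 u(x)^2 dx = ∫_0^4 (9*x^8 + 6*x^7 - 17*x^6 + 6*x^5 + 7*x^4 - 14*x^3 + 10*x^2 - 4*x + 1) dx. Term by term:
    ∫_0^4 9*x^8 dx = 262144;  ∫_0^4 6*x^7 dx = 49152;  ∫_0^4 -17*x^6 dx = -278528/7;
    ∫_0^4 6*x^5 dx = 4096;  ∫_0^4 7*x^4 dx = 7168/5;  ∫_0^4 -14*x^3 dx = -896;
    ∫_0^4 10*x^2 dx = 640/3;  ∫_0^4 -4*x dx = -32;  ∫_0^4 1 dx = 4.
  Sum: 262144 + 49152 − 278528/7 + 4096 + 7168/5 − 896 + 640/3 − 32 + 4 = 29014148/105.
  ∫_0^4 u'(x)^2 dx = ∫_0^4 (144*x^6 + 72*x^5 - 135*x^4 + 12*x^3 + 48*x^2 - 24*x + 4) dx. Term by term:
    ∫_0^4 144*x^6 dx = 2359296/7;  ∫_0^4 72*x^5 dx = 49152;  ∫_0^4 -135*x^4 dx = -27648;
    ∫_0^4 12*x^3 dx = 768;  ∫_0^4 48*x^2 dx = 1024;  ∫_0^4 -24*x dx = -192;
    ∫_0^4 4 dx = 16.
  Sum: 2359296/7 + 49152 − 27648 + 768 + 1024 − 192 + 16 = 2521136/7.
Adding: ||u||_{H^1}^2 = 29014148/105 + 2521136/7 = 66831188/105.


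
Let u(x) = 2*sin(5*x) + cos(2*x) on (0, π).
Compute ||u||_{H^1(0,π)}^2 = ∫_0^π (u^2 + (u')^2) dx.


||u||_{H^1(0,π)}^2 = 200/21 + 109*π/2

u'(x) = -2*sin(2*x) + 10*cos(5*x).
Expand u² and (u')² and integrate term by term on (0, π), using: for integers n ≥ 1, ∫_0^π sin²(nx) dx = ∫_0^π cos²(nx) dx = π/2; for n ≠ n', ∫_0^π sin(nx)sin(n'x) dx = ∫_0^π cos(nx)cos(n'x) dx = 0; and by product-to-sum, ∫_0^π sin(nx)cos(n'x) dx = ½∫_0^π [sin((n+n')x) + sin((n−n')x)] dx, which is 0 when n+n' is even and 2n/(n²−n'²) when n+n' is odd (it need not vanish on (0, π)).
  u² squared terms: (2)²·∫sin(5x)² dx = 4·π/2 = 2*π;  (1)²·∫cos(2x)² dx = 1·π/2 = π/2.
  u² cross terms: 2·(2)·(1)·∫sin(5x)·cos(2x) dx = 4·(10/21) = 40/21.
  So ∫_0^π u² dx = 2*π + π/2 + 40/21 = 40/21 + 5*π/2.
  (u')² squared terms: (-2)²·∫sin(2x)² dx = 4·π/2 = 2*π;  (10)²·∫cos(5x)² dx = 100·π/2 = 50*π.
  (u')² cross terms: 2·(-2)·(10)·∫sin(2x)·cos(5x) dx = -40·(-4/21) = 160/21.
  So ∫_0^π (u')² dx = 2*π + 50*π + 160/21 = 160/21 + 52*π.
||u||_{H^1}^2 = (40/21 + 5*π/2) + (160/21 + 52*π) = 200/21 + 109*π/2.


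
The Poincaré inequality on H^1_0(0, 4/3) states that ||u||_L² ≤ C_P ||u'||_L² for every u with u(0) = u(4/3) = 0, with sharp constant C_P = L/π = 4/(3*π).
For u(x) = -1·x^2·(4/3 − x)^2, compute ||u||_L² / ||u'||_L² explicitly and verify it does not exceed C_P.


||u||_L² / ||u'||_L² = 2*sqrt(3)/9 < C_P = 4/(3*π).

u(x) = -1·x^2·(4/3 − x)^2, so u'(x) = 4*x*(-9*x^2 + 18*x - 8)/9.
u(x) = -1·x^2·(4/3 − x)^2 vanishes at x = 0 and x = 4/3, so u ∈ H^1_0(0, 4/3). Differentiate via the product rule and integrate the resulting polynomials term by term.
  ∫_0^4/3 u² dx = ∫_0^4/3 (x^8 - 16*x^7/3 + 32*x^6/3 - 256*x^5/27 + 256*x^4/81) dx. Term by term:
    ∫_0^4/3 x^8 dx = 262144/177147;  ∫_0^4/3 -16*x^7/3 dx = -131072/19683;  ∫_0^4/3 32*x^6/3 dx = 524288/45927;
    ∫_0^4/3 -256*x^5/27 dx = -524288/59049;  ∫_0^4/3 256*x^4/81 dx = 262144/98415.
  Sum: 262144/177147 − 131072/19683 + 524288/45927 − 524288/59049 + 262144/98415 = 131072/6200145.
  ∫_0^4/3 (u')² dx = ∫_0^4/3 (16*x^6 - 64*x^5 + 832*x^4/9 - 512*x^3/9 + 1024*x^2/81) dx. Term by term:
    ∫_0^4/3 16*x^6 dx = 262144/15309;  ∫_0^4/3 -64*x^5 dx = -131072/2187;  ∫_0^4/3 832*x^4/9 dx = 851968/10935;
    ∫_0^4/3 -512*x^3/9 dx = -32768/729;  ∫_0^4/3 1024*x^2/81 dx = 65536/6561.
  Sum: 262144/15309 − 131072/2187 + 851968/10935 − 32768/729 + 65536/6561 = 32768/229635.
∫_0^4/3 u² dx = 131072/6200145, so ||u||_L² = 256*sqrt(210)/25515.
∫_0^4/3 (u')² dx = 32768/229635, so ||u'||_L² = 128*sqrt(70)/2835.
Ratio ||u||_L² / ||u'||_L² = 2*sqrt(3)/9.
Sharp Poincaré constant on H^1_0(0, 4/3) is C_P = L/π = 4/(3*π), achieved by sin(3*π/4·x).
A polynomial bump cannot attain the sharp Poincaré constant (only the first sine eigenfunction does), so the ratio is strictly less than C_P, consistent with ||u||_L² ≤ C_P ||u'||_L².


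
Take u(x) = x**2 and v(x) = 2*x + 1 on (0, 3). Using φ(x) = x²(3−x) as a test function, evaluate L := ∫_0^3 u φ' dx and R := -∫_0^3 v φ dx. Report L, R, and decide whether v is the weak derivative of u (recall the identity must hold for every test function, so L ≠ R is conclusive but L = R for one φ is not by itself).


LHS = -243/10, RHS = -621/20. No, v is not the weak derivative of u.

u(x) = x**2, classical derivative u'(x) = 2*x.
φ(x) = x²(3−x), so φ'(x) = 3*x*(2 - x).
Note φ(0) = φ(3) = 0, so the boundary term u·φ vanishes.
LHS = ∫_0^3 u(x) φ'(x) dx = ∫_0^3 (-3*x^4 + 6*x^3) dx. Term by term:
  ∫_0^3 -3*x^4 dx = -729/5;  ∫_0^3 6*x^3 dx = 243/2.
Sum: -729/5 + 243/2 = -243/10.
So LHS = -243/10.
∫_0^3 v(x) φ(x) dx = ∫_0^3 (-2*x^4 + 5*x^3 + 3*x^2) dx. Term by term:
  ∫_0^3 -2*x^4 dx = -486/5;  ∫_0^3 5*x^3 dx = 405/4;  ∫_0^3 3*x^2 dx = 27.
Sum: -486/5 + 405/4 + 27 = 621/20.
So RHS = -∫_0^3 v(x) φ(x) dx = -621/20.
LHS − RHS = 27/4 ≠ 0, so the identity fails.
(For a valid weak derivative the identity must hold for EVERY test function, in particular this one. The failure shows v is NOT the weak derivative of u.)
Correct weak derivative would be u'(x) = 2*x.


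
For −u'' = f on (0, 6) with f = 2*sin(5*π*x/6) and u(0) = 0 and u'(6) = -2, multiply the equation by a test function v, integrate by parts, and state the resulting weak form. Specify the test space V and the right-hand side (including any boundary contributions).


V = {v ∈ H^1(0, 6) : v(0) = 0} (test functions vanish at x = 0 where u is specified); weak form: ∫_0^6 u'v' dx = ∫_0^6 (2*sin(5*π*x/6)) v dx − 2·v(6) for all v ∈ V.

Multiply both sides by a test function v and integrate from 0 to 6:
  ∫_0^6 −u''(x) v(x) dx = ∫_0^6 f(x) v(x) dx.
Integrate the LHS by parts once:
  ∫_0^6 −u'' v dx = −[u'(x) v(x)]_0^6 + ∫_0^6 u'(x) v'(x) dx.
Thus ∫_0^6 u'(x) v'(x) dx = ∫_0^6 f(x) v(x) dx + [u'(x) v(x)]_0^6.
Choose V so that boundary terms are either known or forced to vanish.
Mixed BC: u(0) = 0 (Dirichlet) and u'(6) = -2 (Neumann). Define V = {v ∈ H^1(0, 6) : v(0) = 0}. Then [u' v]_0^6 = u'(6)·v(6) − u'(0)·0 = − 2·v(6).
Weak formulation: find u (satisfying any essential BC) such that ∫_0^6 u'(x) v'(x) dx = ∫_0^6 f v dx − 2·v(6) for all v ∈ V (Dirichlet at 0 absorbed into V; Neumann datum at x = 6 contributes the boundary term).
Substituting f(x) = 2*sin(5*π*x/6), the right-hand side is ∫_0^6 (2*sin(5*π*x/6)) v dx − 2·v(6).


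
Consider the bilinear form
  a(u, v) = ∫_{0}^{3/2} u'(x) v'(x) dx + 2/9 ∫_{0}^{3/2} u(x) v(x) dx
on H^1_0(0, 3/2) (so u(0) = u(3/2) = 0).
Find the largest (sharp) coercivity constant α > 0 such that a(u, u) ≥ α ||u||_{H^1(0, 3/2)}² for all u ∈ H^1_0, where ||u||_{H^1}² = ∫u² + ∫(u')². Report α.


α = 2*(1 + 2*π^2)/(9 + 4*π^2)

Coercivity of a(·,·) on H^1_0(0, 3/2) means a(u, u) ≥ α ||u||_{H^1}² for every u ∈ H^1_0.
The interval has length L = 3/2, and Poincaré/coercivity depend only on L. Here a(u, u) = ∫(u')² + (2/9)·∫u².
Here 0 < c = 2/9 < 1. The condition a(u,u) ≥ α||u||_{H^1}² reads (1−α)∫(u')² ≥ (α−c)∫u². Any admissible α is ≤ 1 (rapidly oscillating u have ∫u²/∫(u')² → 0), and α = 1 would force 0 ≥ (1−c)∫u², impossible since c < 1; so 1−α > 0. By the sharp Poincaré inequality on H^1_0 of an interval of length L, ∫(u')² ≥ (π/L)²∫u² with equality for the first sine mode sin(π(x−x₀)/L) (x₀ the left endpoint), so the inequality holds for all u iff (1−α)(π/L)² ≥ α − c, i.e. α ≤ ((π/L)² + c)/((π/L)² + 1) = (1 + c(L/π)²)/(1 + (L/π)²). With (π/L)² = 4*π^2/9 and c = 2/9, the largest admissible constant is α = ((π/L)² + c)/((π/L)² + 1).
Simplifying, α = 2*(1 + 2*π^2)/(9 + 4*π^2).


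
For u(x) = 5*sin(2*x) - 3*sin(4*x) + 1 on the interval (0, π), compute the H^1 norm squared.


||u||_{H^1(0,π)}^2 = 140*π

u'(x) = 10*cos(2*x) - 12*cos(4*x).
Expand u² and (u')² and integrate term by term on (0, π), using: for integers n ≥ 1, ∫_0^π sin²(nx) dx = ∫_0^π cos²(nx) dx = π/2; for n ≠ n', ∫_0^π sin(nx)sin(n'x) dx = ∫_0^π cos(nx)cos(n'x) dx = 0; and by product-to-sum, ∫_0^π sin(nx)cos(n'x) dx = ½∫_0^π [sin((n+n')x) + sin((n−n')x)] dx, which is 0 when n+n' is even and 2n/(n²−n'²) when n+n' is odd (it need not vanish on (0, π)). For the constant mode: ∫_0^π 1 dx = π, ∫_0^π cos(nx) dx = 0, ∫_0^π sin(nx) dx = (1−(−1)^n)/n.
  u² squared terms: (1)²·∫1 dx = 1·π = π;  (-3)²·∫sin(4x)² dx = 9·π/2 = 9*π/2;  (5)²·∫sin(2x)² dx = 25·π/2 = 25*π/2.
  u² cross terms: 2·(1)·(-3)·∫1·sin(4x) dx = -6·(0) = 0;  2·(1)·(5)·∫1·sin(2x) dx = 10·(0) = 0;  2·(-3)·(5)·∫sin(4x)·sin(2x) dx = -30·(0) = 0.
  So ∫_0^π u² dx = π + 9*π/2 + 25*π/2 + 0 + 0 + 0 = 18*π.
  (u')² squared terms: (-12)²·∫cos(4x)² dx = 144·π/2 = 72*π;  (10)²·∫cos(2x)² dx = 100·π/2 = 50*π.
  (u')² cross terms: 2·(-12)·(10)·∫cos(4x)·cos(2x) dx = -240·(0) = 0.
  So ∫_0^π (u')² dx = 72*π + 50*π + 0 = 122*π.
||u||_{H^1}^2 = (18*π) + (122*π) = 140*π.


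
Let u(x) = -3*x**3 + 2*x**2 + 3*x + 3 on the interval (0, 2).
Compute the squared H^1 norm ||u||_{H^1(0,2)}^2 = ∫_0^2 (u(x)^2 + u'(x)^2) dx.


||u||_{H^1}^2 = 23944/105

The H^1 norm (squared) on an interval (0, L) is
  ||u||_{H^1}^2 = ∫_0^L u(x)^2 dx + ∫_0^L u'(x)^2 dx.
Compute u'(x) = -9*x**2 + 4*x + 3.
Then u(x)^2 = 9*x**6 - 12*x**5 - 14*x**4 - 6*x**3 + 21*x**2 + 18*x + 9 and u'(x)^2 = 81*x**4 - 72*x**3 - 38*x**2 + 24*x + 9.
Integrate each monomial from 0 to 2 using ∫_0^2 c·x^n dx = c·2^(n+1)/(n+1):
  ∫_0^2 u(x)^2 dx = ∫_0^2 (9*x^6 - 12*x^5 - 14*x^4 - 6*x^3 + 21*x^2 + 18*x + 9) dx. Term by term:
    ∫_0^2 9*x^6 dx = 1152/7;  ∫_0^2 -12*x^5 dx = -128;  ∫_0^2 -14*x^4 dx = -448/5;
    ∫_0^2 -6*x^3 dx = -24;  ∫_0^2 21*x^2 dx = 56;  ∫_0^2 18*x dx = 36;
    ∫_0^2 9 dx = 18.
  Sum: 1152/7 − 128 − 448/5 − 24 + 56 + 36 + 18 = 1154/35.
  ∫_0^2 u'(x)^2 dx = ∫_0^2 (81*x^4 - 72*x^3 - 38*x^2 + 24*x + 9) dx. Term by term:
    ∫_0^2 81*x^4 dx = 2592/5;  ∫_0^2 -72*x^3 dx = -288;  ∫_0^2 -38*x^2 dx = -304/3;
    ∫_0^2 24*x dx = 48;  ∫_0^2 9 dx = 18.
  Sum: 2592/5 − 288 − 304/3 + 48 + 18 = 2926/15.
Adding: ||u||_{H^1}^2 = 1154/35 + 2926/15 = 23944/105.


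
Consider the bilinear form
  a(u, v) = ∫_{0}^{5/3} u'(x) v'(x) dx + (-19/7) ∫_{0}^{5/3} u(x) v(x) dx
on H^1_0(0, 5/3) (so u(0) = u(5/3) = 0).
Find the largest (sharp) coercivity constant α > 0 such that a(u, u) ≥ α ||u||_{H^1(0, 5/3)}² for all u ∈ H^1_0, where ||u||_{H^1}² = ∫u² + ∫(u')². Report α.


α = (-475 + 63*π^2)/(7*(25 + 9*π^2))

Coercivity of a(·,·) on H^1_0(0, 5/3) means a(u, u) ≥ α ||u||_{H^1}² for every u ∈ H^1_0.
The interval has length L = 5/3, and Poincaré/coercivity depend only on L. Here a(u, u) = ∫(u')² + (-19/7)·∫u².
Here c = -19/7 < 0 with |c| < (π/L)² = 9*π^2/25, so coercivity still holds. The condition a(u,u) ≥ α||u||_{H^1}² reads (1−α)∫(u')² ≥ (α−c)∫u². Any admissible α is ≤ 1 (rapidly oscillating u have ∫u²/∫(u')² → 0), and α = 1 would force 0 ≥ (1−c)∫u², impossible since c < 1; so 1−α > 0. By the sharp Poincaré inequality on H^1_0 of an interval of length L, ∫(u')² ≥ (π/L)²∫u² with equality for the first sine mode sin(π(x−x₀)/L) (x₀ the left endpoint), so the inequality holds for all u iff (1−α)(π/L)² ≥ α − c, i.e. α ≤ ((π/L)² + c)/((π/L)² + 1) = (1 + c(L/π)²)/(1 + (L/π)²). (Direct route, valid since c ≤ 0: Poincaré gives c∫u² ≥ c(L/π)²∫(u')², so a(u,u) ≥ (1 + c(L/π)²)∫(u')², while ||u||_{H^1}² ≤ (1 + (L/π)²)∫(u')²; dividing yields the same α.) With (π/L)² = 9*π^2/25 and c = -19/7, the largest admissible constant is α = ((π/L)² + c)/((π/L)² + 1).
Simplifying, α = (-475 + 63*π^2)/(7*(25 + 9*π^2)).


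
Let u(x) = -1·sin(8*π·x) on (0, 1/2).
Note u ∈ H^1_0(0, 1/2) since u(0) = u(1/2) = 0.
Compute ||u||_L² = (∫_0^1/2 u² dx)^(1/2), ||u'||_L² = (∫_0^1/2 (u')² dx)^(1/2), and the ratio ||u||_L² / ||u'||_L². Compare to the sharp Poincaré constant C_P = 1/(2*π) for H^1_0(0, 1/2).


||u||_L² / ||u'||_L² = 1/(8*π) < C_P = 1/(2*π).

u(x) = -1·sin(8*π·x), so u'(x) = -8*π*cos(8*π*x).
Writing u(x) = A·sin(kπx/L) with A = -1 and k = 4, use ∫_0^L sin²(kπx/L) dx = L/2 and ∫_0^L cos²(kπx/L) dx = L/2.
u² = 1·sin²(8*π·x) and (u')² = 64*π^2·cos²(8*π·x), and each of sin², cos² integrates to L/2 = 1/4 over (0, 1/2).
∫_0^1/2 u² dx = 1/4, so ||u||_L² = 1/2.
∫_0^1/2 (u')² dx = 16*π^2, so ||u'||_L² = 4*π.
Ratio ||u||_L² / ||u'||_L² = 1/(8*π).
Sharp Poincaré constant on H^1_0(0, 1/2) is C_P = L/π = 1/(2*π), achieved by sin(2*π·x).
This is the k = 4 harmonic; the ratio L/(kπ) is strictly less than C_P = L/π, consistent with the sharp inequality ||u||_L² ≤ C_P ||u'||_L².


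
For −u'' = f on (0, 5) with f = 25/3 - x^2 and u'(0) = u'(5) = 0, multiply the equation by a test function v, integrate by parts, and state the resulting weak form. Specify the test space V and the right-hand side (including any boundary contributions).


V = H^1(0, 5) (no boundary constraint on v; u is determined up to an additive constant); weak form: ∫_0^5 u'v' dx = ∫_0^5 (25/3 - x^2) v dx for all v ∈ V.

Multiply both sides by a test function v and integrate from 0 to 5:
  ∫_0^5 −u''(x) v(x) dx = ∫_0^5 f(x) v(x) dx.
Integrate the LHS by parts once:
  ∫_0^5 −u'' v dx = −[u'(x) v(x)]_0^5 + ∫_0^5 u'(x) v'(x) dx.
Thus ∫_0^5 u'(x) v'(x) dx = ∫_0^5 f(x) v(x) dx + [u'(x) v(x)]_0^5.
Choose V so that boundary terms are either known or forced to vanish.
u has homogeneous Neumann: u'(0) = u'(5) = 0. So [u' v]_0^5 = 0·v(5) − 0·v(0) = 0 for any v; take V = H^1(0, 5).
Weak formulation: find u (satisfying any essential BC) such that ∫_0^5 u'(x) v'(x) dx = ∫_0^5 f v dx for all v ∈ V (homogeneous Neumann, so boundary terms vanish).
Substituting f(x) = 25/3 - x^2, the right-hand side is ∫_0^5 (25/3 - x^2) v dx.
Compatibility check (pure Neumann): taking v ≡ 1 ∈ V gives 0 = ∫_0^5 f dx + (0) − (0), i.e. ∫_0^5 f dx must equal u'(0) − u'(5) = 0. Indeed ∫_0^5 (25/3 - x^2) dx = 0, so the data are compatible. The solution is then unique only up to an additive constant (fix it e.g. by requiring ∫_0^5 u dx = 0).


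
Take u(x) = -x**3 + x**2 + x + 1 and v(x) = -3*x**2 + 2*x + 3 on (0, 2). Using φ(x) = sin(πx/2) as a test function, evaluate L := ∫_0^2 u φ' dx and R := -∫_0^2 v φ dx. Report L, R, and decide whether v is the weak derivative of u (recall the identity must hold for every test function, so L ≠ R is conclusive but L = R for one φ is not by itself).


LHS = -96/π^3 + 12/π, RHS = -96/π^3 + 4/π. No, v is not the weak derivative of u.

u(x) = -x**3 + x**2 + x + 1, classical derivative u'(x) = -3*x**2 + 2*x + 1.
φ(x) = sin(πx/2), so φ'(x) = π*cos(π*x/2)/2.
Note φ(0) = φ(2) = 0, so the boundary term u·φ vanishes.
LHS = ∫_0^2 u(x) φ'(x) dx = ∫_0^2 (-π*x^3*cos(π*x/2)/2 + π*x^2*cos(π*x/2)/2 + π*x*cos(π*x/2)/2 + π*cos(π*x/2)/2) dx. Term by term:
  ∫_0^2 π*cos(π*x/2)/2 dx = 0;  ∫_0^2 π*x*cos(π*x/2)/2 dx = -4/π;  ∫_0^2 π*x^2*cos(π*x/2)/2 dx = -8/π;
  ∫_0^2 -π*x^3*cos(π*x/2)/2 dx = -96/π^3 + 24/π.
Sum: 0 − 4/π − 8/π + -96/π^3 + 24/π = -96/π^3 + 12/π.
So LHS = -96/π^3 + 12/π.
∫_0^2 v(x) φ(x) dx = ∫_0^2 (-3*x^2*sin(π*x/2) + 2*x*sin(π*x/2) + 3*sin(π*x/2)) dx. Term by term:
  ∫_0^2 3*sin(π*x/2) dx = 12/π;  ∫_0^2 -3*x^2*sin(π*x/2) dx = -24/π + 96/π^3;  ∫_0^2 2*x*sin(π*x/2) dx = 8/π.
Sum: 12/π + -24/π + 96/π^3 + 8/π = -4/π + 96/π^3.
So RHS = -∫_0^2 v(x) φ(x) dx = -96/π^3 + 4/π.
LHS − RHS = 8/π ≠ 0, so the identity fails.
(For a valid weak derivative the identity must hold for EVERY test function, in particular this one. The failure shows v is NOT the weak derivative of u.)
Correct weak derivative would be u'(x) = -3*x**2 + 2*x + 1.


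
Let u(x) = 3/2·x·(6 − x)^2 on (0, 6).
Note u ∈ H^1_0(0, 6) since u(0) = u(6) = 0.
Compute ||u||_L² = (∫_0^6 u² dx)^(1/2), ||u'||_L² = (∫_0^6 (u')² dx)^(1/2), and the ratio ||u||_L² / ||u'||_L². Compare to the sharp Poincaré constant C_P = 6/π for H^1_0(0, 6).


||u||_L² / ||u'||_L² = 3*sqrt(14)/7 < C_P = 6/π.

u(x) = 3/2·x·(6 − x)^2, so u'(x) = 9*(x/2 - 3)*(x - 2).
u(x) = 3/2·x·(6 − x)^2 vanishes at x = 0 and x = 6, so u ∈ H^1_0(0, 6). Differentiate via the product rule and integrate the resulting polynomials term by term.
  ∫_0^6 u² dx = ∫_0^6 (9*x^6/4 - 54*x^5 + 486*x^4 - 1944*x^3 + 2916*x^2) dx. Term by term:
    ∫_0^6 9*x^6/4 dx = 629856/7;  ∫_0^6 -54*x^5 dx = -419904;  ∫_0^6 486*x^4 dx = 3779136/5;
    ∫_0^6 -1944*x^3 dx = -629856;  ∫_0^6 2916*x^2 dx = 209952.
  Sum: 629856/7 − 419904 + 3779136/5 − 629856 + 209952 = 209952/35.
  ∫_0^6 (u')² dx = ∫_0^6 (81*x^4/4 - 324*x^3 + 1782*x^2 - 3888*x + 2916) dx. Term by term:
    ∫_0^6 81*x^4/4 dx = 157464/5;  ∫_0^6 -324*x^3 dx = -104976;  ∫_0^6 1782*x^2 dx = 128304;
    ∫_0^6 -3888*x dx = -69984;  ∫_0^6 2916 dx = 17496.
  Sum: 157464/5 − 104976 + 128304 − 69984 + 17496 = 11664/5.
∫_0^6 u² dx = 209952/35, so ||u||_L² = 324*sqrt(70)/35.
∫_0^6 (u')² dx = 11664/5, so ||u'||_L² = 108*sqrt(5)/5.
Ratio ||u||_L² / ||u'||_L² = 3*sqrt(14)/7.
Sharp Poincaré constant on H^1_0(0, 6) is C_P = L/π = 6/π, achieved by sin(π/6·x).
A polynomial bump cannot attain the sharp Poincaré constant (only the first sine eigenfunction does), so the ratio is strictly less than C_P, consistent with ||u||_L² ≤ C_P ||u'||_L².


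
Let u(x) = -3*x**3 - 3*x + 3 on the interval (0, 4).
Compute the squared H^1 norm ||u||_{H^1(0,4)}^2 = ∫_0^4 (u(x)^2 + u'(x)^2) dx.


||u||_{H^1}^2 = 1451112/35

The H^1 norm (squared) on an interval (0, L) is
  ||u||_{H^1}^2 = ∫_0^L u(x)^2 dx + ∫_0^L u'(x)^2 dx.
Compute u'(x) = -9*x**2 - 3.
Then u(x)^2 = 9*x**6 + 18*x**4 - 18*x**3 + 9*x**2 - 18*x + 9 and u'(x)^2 = 81*x**4 + 54*x**2 + 9.
Integrate each monomial from 0 to 4 using ∫_0^4 c·x^n dx = c·4^(n+1)/(n+1):
  ∫_0^4 u(x)^2 dx = ∫_0^4 (9*x^6 + 18*x^4 - 18*x^3 + 9*x^2 - 18*x + 9) dx. Term by term:
    ∫_0^4 9*x^6 dx = 147456/7;  ∫_0^4 18*x^4 dx = 18432/5;  ∫_0^4 -18*x^3 dx = -1152;
    ∫_0^4 9*x^2 dx = 192;  ∫_0^4 -18*x dx = -144;  ∫_0^4 9 dx = 36.
  Sum: 147456/7 + 18432/5 − 1152 + 192 − 144 + 36 = 828924/35.
  ∫_0^4 u'(x)^2 dx = ∫_0^4 (81*x^4 + 54*x^2 + 9) dx. Term by term:
    ∫_0^4 81*x^4 dx = 82944/5;  ∫_0^4 54*x^2 dx = 1152;  ∫_0^4 9 dx = 36.
  Sum: 82944/5 + 1152 + 36 = 88884/5.
Adding: ||u||_{H^1}^2 = 828924/35 + 88884/5 = 1451112/35.


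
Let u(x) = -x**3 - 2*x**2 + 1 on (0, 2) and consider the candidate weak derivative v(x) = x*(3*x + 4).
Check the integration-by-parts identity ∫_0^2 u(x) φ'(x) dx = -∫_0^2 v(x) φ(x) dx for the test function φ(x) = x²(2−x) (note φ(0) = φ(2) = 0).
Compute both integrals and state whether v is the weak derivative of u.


LHS = 64/5, RHS = -64/5. No, v is not the weak derivative of u.

u(x) = -x**3 - 2*x**2 + 1, classical derivative u'(x) = -3*x**2 - 4*x.
φ(x) = x²(2−x), so φ'(x) = x*(4 - 3*x).
Note φ(0) = φ(2) = 0, so the boundary term u·φ vanishes.
LHS = ∫_0^2 u(x) φ'(x) dx = ∫_0^2 (3*x^5 + 2*x^4 - 8*x^3 - 3*x^2 + 4*x) dx. Term by term:
  ∫_0^2 3*x^5 dx = 32;  ∫_0^2 2*x^4 dx = 64/5;  ∫_0^2 -8*x^3 dx = -32;
  ∫_0^2 -3*x^2 dx = -8;  ∫_0^2 4*x dx = 8.
Sum: 32 + 64/5 − 32 − 8 + 8 = 64/5.
So LHS = 64/5.
∫_0^2 v(x) φ(x) dx = ∫_0^2 (-3*x^5 + 2*x^4 + 8*x^3) dx. Term by term:
  ∫_0^2 -3*x^5 dx = -32;  ∫_0^2 2*x^4 dx = 64/5;  ∫_0^2 8*x^3 dx = 32.
Sum: -32 + 64/5 + 32 = 64/5.
So RHS = -∫_0^2 v(x) φ(x) dx = -64/5.
LHS − RHS = 128/5 ≠ 0, so the identity fails.
(For a valid weak derivative the identity must hold for EVERY test function, in particular this one. The failure shows v is NOT the weak derivative of u.)
Correct weak derivative would be u'(x) = -3*x**2 - 4*x.


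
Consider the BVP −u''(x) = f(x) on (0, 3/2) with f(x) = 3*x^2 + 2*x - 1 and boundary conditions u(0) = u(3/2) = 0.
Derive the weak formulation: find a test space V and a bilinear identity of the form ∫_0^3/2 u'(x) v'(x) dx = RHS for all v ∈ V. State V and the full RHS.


V = H^1_0(0, 3/2) (so v(0) = v(3/2) = 0); weak form: ∫_0^3/2 u'v' dx = ∫_0^3/2 (3*x^2 + 2*x - 1) v dx for all v ∈ V.

Multiply both sides by a test function v and integrate from 0 to 3/2:
  ∫_0^3/2 −u''(x) v(x) dx = ∫_0^3/2 f(x) v(x) dx.
Integrate the LHS by parts once:
  ∫_0^3/2 −u'' v dx = −[u'(x) v(x)]_0^3/2 + ∫_0^3/2 u'(x) v'(x) dx.
Thus ∫_0^3/2 u'(x) v'(x) dx = ∫_0^3/2 f(x) v(x) dx + [u'(x) v(x)]_0^3/2.
Choose V so that boundary terms are either known or forced to vanish.
u is Dirichlet: u(0) = u(3/2) = 0. Let V = H^1_0(0, 3/2); then v(0) = v(3/2) = 0, and [u' v]_0^3/2 = 0.
Weak formulation: find u (satisfying any essential BC) such that ∫_0^3/2 u'(x) v'(x) dx = ∫_0^3/2 f v dx for all v ∈ V.
Substituting f(x) = 3*x^2 + 2*x - 1, the right-hand side is ∫_0^3/2 (3*x^2 + 2*x - 1) v dx.


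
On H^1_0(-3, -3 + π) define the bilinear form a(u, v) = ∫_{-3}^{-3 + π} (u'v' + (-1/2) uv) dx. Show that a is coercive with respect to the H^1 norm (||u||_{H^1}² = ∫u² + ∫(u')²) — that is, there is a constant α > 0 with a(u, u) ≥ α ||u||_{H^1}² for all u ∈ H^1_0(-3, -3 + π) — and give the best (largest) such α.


α = 1/4

Coercivity of a(·,·) on H^1_0(-3, -3 + π) means a(u, u) ≥ α ||u||_{H^1}² for every u ∈ H^1_0.
The interval has length L = π, and Poincaré/coercivity depend only on L. Here a(u, u) = ∫(u')² + (-1/2)·∫u².
Here c = -1/2 < 0 with |c| < (π/L)² = 1, so coercivity still holds. The condition a(u,u) ≥ α||u||_{H^1}² reads (1−α)∫(u')² ≥ (α−c)∫u². Any admissible α is ≤ 1 (rapidly oscillating u have ∫u²/∫(u')² → 0), and α = 1 would force 0 ≥ (1−c)∫u², impossible since c < 1; so 1−α > 0. By the sharp Poincaré inequality on H^1_0 of an interval of length L, ∫(u')² ≥ (π/L)²∫u² with equality for the first sine mode sin(π(x−x₀)/L) (x₀ the left endpoint), so the inequality holds for all u iff (1−α)(π/L)² ≥ α − c, i.e. α ≤ ((π/L)² + c)/((π/L)² + 1) = (1 + c(L/π)²)/(1 + (L/π)²). (Direct route, valid since c ≤ 0: Poincaré gives c∫u² ≥ c(L/π)²∫(u')², so a(u,u) ≥ (1 + c(L/π)²)∫(u')², while ||u||_{H^1}² ≤ (1 + (L/π)²)∫(u')²; dividing yields the same α.) With (π/L)² = 1 and c = -1/2, the largest admissible constant is α = ((π/L)² + c)/((π/L)² + 1).
Simplifying, α = 1/4.


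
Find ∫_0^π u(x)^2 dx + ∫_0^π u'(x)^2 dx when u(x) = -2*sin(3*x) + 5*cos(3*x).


||u||_{H^1(0,π)}^2 = 145*π

u'(x) = -15*sin(3*x) - 6*cos(3*x).
Expand u² and (u')² and integrate term by term on (0, π), using: for integers n ≥ 1, ∫_0^π sin²(nx) dx = ∫_0^π cos²(nx) dx = π/2; for n ≠ n', ∫_0^π sin(nx)sin(n'x) dx = ∫_0^π cos(nx)cos(n'x) dx = 0; and by product-to-sum, ∫_0^π sin(nx)cos(n'x) dx = ½∫_0^π [sin((n+n')x) + sin((n−n')x)] dx, which is 0 when n+n' is even and 2n/(n²−n'²) when n+n' is odd (it need not vanish on (0, π)).
  u² squared terms: (-2)²·∫sin(3x)² dx = 4·π/2 = 2*π;  (5)²·∫cos(3x)² dx = 25·π/2 = 25*π/2.
  u² cross terms: 2·(-2)·(5)·∫sin(3x)·cos(3x) dx = -20·(0) = 0.
  So ∫_0^π u² dx = 2*π + 25*π/2 + 0 = 29*π/2.
  (u')² squared terms: (-15)²·∫sin(3x)² dx = 225·π/2 = 225*π/2;  (-6)²·∫cos(3x)² dx = 36·π/2 = 18*π.
  (u')² cross terms: 2·(-15)·(-6)·∫sin(3x)·cos(3x) dx = 180·(0) = 0.
  So ∫_0^π (u')² dx = 225*π/2 + 18*π + 0 = 261*π/2.
||u||_{H^1}^2 = (29*π/2) + (261*π/2) = 145*π.


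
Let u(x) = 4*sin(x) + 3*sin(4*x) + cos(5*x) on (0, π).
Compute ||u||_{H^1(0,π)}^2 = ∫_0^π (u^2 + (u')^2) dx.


||u||_{H^1(0,π)}^2 = -416/3 + 211*π/2

u'(x) = -5*sin(5*x) + 4*cos(x) + 12*cos(4*x).
Expand u² and (u')² and integrate term by term on (0, π), using: for integers n ≥ 1, ∫_0^π sin²(nx) dx = ∫_0^π cos²(nx) dx = π/2; for n ≠ n', ∫_0^π sin(nx)sin(n'x) dx = ∫_0^π cos(nx)cos(n'x) dx = 0; and by product-to-sum, ∫_0^π sin(nx)cos(n'x) dx = ½∫_0^π [sin((n+n')x) + sin((n−n')x)] dx, which is 0 when n+n' is even and 2n/(n²−n'²) when n+n' is odd (it need not vanish on (0, π)).
  u² squared terms: (3)²·∫sin(4x)² dx = 9·π/2 = 9*π/2;  (4)²·∫sin(x)² dx = 16·π/2 = 8*π;  (1)²·∫cos(5x)² dx = 1·π/2 = π/2.
  u² cross terms: 2·(3)·(4)·∫sin(4x)·sin(x) dx = 24·(0) = 0;  2·(3)·(1)·∫sin(4x)·cos(5x) dx = 6·(-8/9) = -16/3;  2·(4)·(1)·∫sin(x)·cos(5x) dx = 8·(0) = 0.
  So ∫_0^π u² dx = 9*π/2 + 8*π + π/2 + 0 − 16/3 + 0 = -16/3 + 13*π.
  (u')² squared terms: (-5)²·∫sin(5x)² dx = 25·π/2 = 25*π/2;  (4)²·∫cos(x)² dx = 16·π/2 = 8*π;  (12)²·∫cos(4x)² dx = 144·π/2 = 72*π.
  (u')² cross terms: 2·(-5)·(4)·∫sin(5x)·cos(x) dx = -40·(0) = 0;  2·(-5)·(12)·∫sin(5x)·cos(4x) dx = -120·(10/9) = -400/3;  2·(4)·(12)·∫cos(x)·cos(4x) dx = 96·(0) = 0.
  So ∫_0^π (u')² dx = 25*π/2 + 8*π + 72*π + 0 − 400/3 + 0 = -400/3 + 185*π/2.
||u||_{H^1}^2 = (-16/3 + 13*π) + (-400/3 + 185*π/2) = -416/3 + 211*π/2.


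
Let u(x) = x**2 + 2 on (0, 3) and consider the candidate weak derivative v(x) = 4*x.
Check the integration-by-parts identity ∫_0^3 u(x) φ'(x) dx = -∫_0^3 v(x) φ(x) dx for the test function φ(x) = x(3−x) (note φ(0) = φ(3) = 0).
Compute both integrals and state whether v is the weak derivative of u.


LHS = -27/2, RHS = -27. No, v is not the weak derivative of u.

u(x) = x**2 + 2, classical derivative u'(x) = 2*x.
φ(x) = x(3−x), so φ'(x) = 3 - 2*x.
Note φ(0) = φ(3) = 0, so the boundary term u·φ vanishes.
LHS = ∫_0^3 u(x) φ'(x) dx = ∫_0^3 (-2*x^3 + 3*x^2 - 4*x + 6) dx. Term by term:
  ∫_0^3 -2*x^3 dx = -81/2;  ∫_0^3 3*x^2 dx = 27;  ∫_0^3 -4*x dx = -18;
  ∫_0^3 6 dx = 18.
Sum: -81/2 + 27 − 18 + 18 = -27/2.
So LHS = -27/2.
∫_0^3 v(x) φ(x) dx = ∫_0^3 (-4*x^3 + 12*x^2) dx. Term by term:
  ∫_0^3 -4*x^3 dx = -81;  ∫_0^3 12*x^2 dx = 108.
Sum: -81 + 108 = 27.
So RHS = -∫_0^3 v(x) φ(x) dx = -27.
LHS − RHS = 27/2 ≠ 0, so the identity fails.
(For a valid weak derivative the identity must hold for EVERY test function, in particular this one. The failure shows v is NOT the weak derivative of u.)
Correct weak derivative would be u'(x) = 2*x.


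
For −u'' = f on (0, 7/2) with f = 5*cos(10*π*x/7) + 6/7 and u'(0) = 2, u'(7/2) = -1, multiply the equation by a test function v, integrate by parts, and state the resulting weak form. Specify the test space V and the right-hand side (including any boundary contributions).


V = H^1(0, 7/2) (v unrestricted at boundary; u is determined up to an additive constant); weak form: ∫_0^7/2 u'v' dx = ∫_0^7/2 (5*cos(10*π*x/7) + 6/7) v dx − v(7/2) − 2·v(0) for all v ∈ V.

Multiply both sides by a test function v and integrate from 0 to 7/2:
  ∫_0^7/2 −u''(x) v(x) dx = ∫_0^7/2 f(x) v(x) dx.
Integrate the LHS by parts once:
  ∫_0^7/2 −u'' v dx = −[u'(x) v(x)]_0^7/2 + ∫_0^7/2 u'(x) v'(x) dx.
Thus ∫_0^7/2 u'(x) v'(x) dx = ∫_0^7/2 f(x) v(x) dx + [u'(x) v(x)]_0^7/2.
Choose V so that boundary terms are either known or forced to vanish.
u has inhomogeneous Neumann u'(0) = 2, u'(7/2) = -1. [u' v]_0^7/2 = (-1)·v(7/2) − (2)·v(0) = − v(7/2) − 2·v(0). Take V = H^1(0, 7/2); boundary term becomes part of RHS.
Weak formulation: find u (satisfying any essential BC) such that ∫_0^7/2 u'(x) v'(x) dx = ∫_0^7/2 f v dx − v(7/2) − 2·v(0) for all v ∈ V (Neumann data are natural BCs: they enter the RHS as boundary terms).
Substituting f(x) = 5*cos(10*π*x/7) + 6/7, the right-hand side is ∫_0^7/2 (5*cos(10*π*x/7) + 6/7) v dx − v(7/2) − 2·v(0).
Compatibility check (pure Neumann): taking v ≡ 1 ∈ V gives 0 = ∫_0^7/2 f dx + (-1) − (2), i.e. ∫_0^7/2 f dx must equal u'(0) − u'(7/2) = 3. Indeed ∫_0^7/2 (5*cos(10*π*x/7) + 6/7) dx = 3, so the data are compatible. The solution is then unique only up to an additive constant (fix it e.g. by requiring ∫_0^7/2 u dx = 0).


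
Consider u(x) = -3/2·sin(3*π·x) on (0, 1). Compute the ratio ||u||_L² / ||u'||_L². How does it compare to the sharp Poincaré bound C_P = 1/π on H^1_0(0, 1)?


||u||_L² / ||u'||_L² = 1/(3*π) < C_P = 1/π.

u(x) = -3/2·sin(3*π·x), so u'(x) = -9*π*cos(3*π*x)/2.
Writing u(x) = A·sin(kπx/L) with A = -3/2 and k = 3, use ∫_0^L sin²(kπx/L) dx = L/2 and ∫_0^L cos²(kπx/L) dx = L/2.
u² = 9/4·sin²(3*π·x) and (u')² = 81*π^2/4·cos²(3*π·x), and each of sin², cos² integrates to L/2 = 1/2 over (0, 1).
∫_0^1 u² dx = 9/8, so ||u||_L² = 3*sqrt(2)/4.
∫_0^1 (u')² dx = 81*π^2/8, so ||u'||_L² = 9*sqrt(2)*π/4.
Ratio ||u||_L² / ||u'||_L² = 1/(3*π).
Sharp Poincaré constant on H^1_0(0, 1) is C_P = L/π = 1/π, achieved by sin(π·x).
This is the k = 3 harmonic; the ratio L/(kπ) is strictly less than C_P = L/π, consistent with the sharp inequality ||u||_L² ≤ C_P ||u'||_L².


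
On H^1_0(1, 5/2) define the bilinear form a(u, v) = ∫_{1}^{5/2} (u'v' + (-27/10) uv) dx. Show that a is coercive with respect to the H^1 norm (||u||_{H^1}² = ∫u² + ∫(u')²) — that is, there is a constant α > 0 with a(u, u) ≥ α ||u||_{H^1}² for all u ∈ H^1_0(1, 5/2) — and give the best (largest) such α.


α = (-243 + 40*π^2)/(10*(9 + 4*π^2))

Coercivity of a(·,·) on H^1_0(1, 5/2) means a(u, u) ≥ α ||u||_{H^1}² for every u ∈ H^1_0.
The interval has length L = 3/2, and Poincaré/coercivity depend only on L. Here a(u, u) = ∫(u')² + (-27/10)·∫u².
Here c = -27/10 < 0 with |c| < (π/L)² = 4*π^2/9, so coercivity still holds. The condition a(u,u) ≥ α||u||_{H^1}² reads (1−α)∫(u')² ≥ (α−c)∫u². Any admissible α is ≤ 1 (rapidly oscillating u have ∫u²/∫(u')² → 0), and α = 1 would force 0 ≥ (1−c)∫u², impossible since c < 1; so 1−α > 0. By the sharp Poincaré inequality on H^1_0 of an interval of length L, ∫(u')² ≥ (π/L)²∫u² with equality for the first sine mode sin(π(x−x₀)/L) (x₀ the left endpoint), so the inequality holds for all u iff (1−α)(π/L)² ≥ α − c, i.e. α ≤ ((π/L)² + c)/((π/L)² + 1) = (1 + c(L/π)²)/(1 + (L/π)²). (Direct route, valid since c ≤ 0: Poincaré gives c∫u² ≥ c(L/π)²∫(u')², so a(u,u) ≥ (1 + c(L/π)²)∫(u')², while ||u||_{H^1}² ≤ (1 + (L/π)²)∫(u')²; dividing yields the same α.) With (π/L)² = 4*π^2/9 and c = -27/10, the largest admissible constant is α = ((π/L)² + c)/((π/L)² + 1).
Simplifying, α = (-243 + 40*π^2)/(10*(9 + 4*π^2)).


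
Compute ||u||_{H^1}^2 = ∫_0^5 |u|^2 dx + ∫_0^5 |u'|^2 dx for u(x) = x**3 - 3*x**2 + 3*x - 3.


||u||_{H^1}^2 = 27655/7

The H^1 norm (squared) on an interval (0, L) is
  ||u||_{H^1}^2 = ∫_0^L u(x)^2 dx + ∫_0^L u'(x)^2 dx.
Compute u'(x) = 3*x**2 - 6*x + 3.
Then u(x)^2 = x**6 - 6*x**5 + 15*x**4 - 24*x**3 + 27*x**2 - 18*x + 9 and u'(x)^2 = 9*x**4 - 36*x**3 + 54*x**2 - 36*x + 9.
Integrate each monomial from 0 to 5 using ∫_0^5 c·x^n dx = c·5^(n+1)/(n+1):
  ∫_0^5 u(x)^2 dx = ∫_0^5 (x^6 - 6*x^5 + 15*x^4 - 24*x^3 + 27*x^2 - 18*x + 9) dx. Term by term:
    ∫_0^5 x^6 dx = 78125/7;  ∫_0^5 -6*x^5 dx = -15625;  ∫_0^5 15*x^4 dx = 9375;
    ∫_0^5 -24*x^3 dx = -3750;  ∫_0^5 27*x^2 dx = 1125;  ∫_0^5 -18*x dx = -225;
    ∫_0^5 9 dx = 45.
  Sum: 78125/7 − 15625 + 9375 − 3750 + 1125 − 225 + 45 = 14740/7.
  ∫_0^5 u'(x)^2 dx = ∫_0^5 (9*x^4 - 36*x^3 + 54*x^2 - 36*x + 9) dx. Term by term:
    ∫_0^5 9*x^4 dx = 5625;  ∫_0^5 -36*x^3 dx = -5625;  ∫_0^5 54*x^2 dx = 2250;
    ∫_0^5 -36*x dx = -450;  ∫_0^5 9 dx = 45.
  Sum: 5625 − 5625 + 2250 − 450 + 45 = 1845.
Adding: ||u||_{H^1}^2 = 14740/7 + 1845 = 27655/7.


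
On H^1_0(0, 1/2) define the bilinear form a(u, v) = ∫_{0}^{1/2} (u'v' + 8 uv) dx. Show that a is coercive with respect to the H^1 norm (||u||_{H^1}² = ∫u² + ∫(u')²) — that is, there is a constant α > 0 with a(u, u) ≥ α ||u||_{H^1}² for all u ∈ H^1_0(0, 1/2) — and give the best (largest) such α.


α = 1

Coercivity of a(·,·) on H^1_0(0, 1/2) means a(u, u) ≥ α ||u||_{H^1}² for every u ∈ H^1_0.
The interval has length L = 1/2, and Poincaré/coercivity depend only on L. Here a(u, u) = ∫(u')² + (8)·∫u².
Here c = 8 ≥ 1, so a(u,u) = ∫(u')² + c∫u² ≥ ∫(u')² + ∫u² = ||u||_{H^1}², i.e. α = 1 works. No larger α is possible: a(u,u) ≥ α||u||_{H^1}² means (1−α)∫(u')² ≥ (α−c)∫u², and for the modes u_n = sin(nπ(x−x₀)/L) (x₀ the left endpoint) one has ∫u_n²/∫(u_n')² = (L/(nπ))² → 0, so a(u_n,u_n)/||u_n||_{H^1}² → 1. Hence the optimal constant is α = 1.
Therefore α = 1.


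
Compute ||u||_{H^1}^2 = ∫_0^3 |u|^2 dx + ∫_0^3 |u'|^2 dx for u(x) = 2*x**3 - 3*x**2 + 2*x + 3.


||u||_{H^1}^2 = 45798/35

The H^1 norm (squared) on an interval (0, L) is
  ||u||_{H^1}^2 = ∫_0^L u(x)^2 dx + ∫_0^L u'(x)^2 dx.
Compute u'(x) = 6*x**2 - 6*x + 2.
Then u(x)^2 = 4*x**6 - 12*x**5 + 17*x**4 - 14*x**2 + 12*x + 9 and u'(x)^2 = 36*x**4 - 72*x**3 + 60*x**2 - 24*x + 4.
Integrate each monomial from 0 to 3 using ∫_0^3 c·x^n dx = c·3^(n+1)/(n+1):
  ∫_0^3 u(x)^2 dx = ∫_0^3 (4*x^6 - 12*x^5 + 17*x^4 - 14*x^2 + 12*x + 9) dx. Term by term:
    ∫_0^3 4*x^6 dx = 8748/7;  ∫_0^3 -12*x^5 dx = -1458;  ∫_0^3 17*x^4 dx = 4131/5;
    ∫_0^3 -14*x^2 dx = -126;  ∫_0^3 12*x dx = 54;  ∫_0^3 9 dx = 27.
  Sum: 8748/7 − 1458 + 4131/5 − 126 + 54 + 27 = 20052/35.
  ∫_0^3 u'(x)^2 dx = ∫_0^3 (36*x^4 - 72*x^3 + 60*x^2 - 24*x + 4) dx. Term by term:
    ∫_0^3 36*x^4 dx = 8748/5;  ∫_0^3 -72*x^3 dx = -1458;  ∫_0^3 60*x^2 dx = 540;
    ∫_0^3 -24*x dx = -108;  ∫_0^3 4 dx = 12.
  Sum: 8748/5 − 1458 + 540 − 108 + 12 = 3678/5.
Adding: ||u||_{H^1}^2 = 20052/35 + 3678/5 = 45798/35.


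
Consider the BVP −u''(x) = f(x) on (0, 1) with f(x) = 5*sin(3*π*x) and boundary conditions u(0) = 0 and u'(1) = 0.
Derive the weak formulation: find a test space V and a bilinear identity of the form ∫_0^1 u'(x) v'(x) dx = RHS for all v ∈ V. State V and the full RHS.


V = {v ∈ H^1(0, 1) : v(0) = 0} (test functions vanish at x = 0 where u is specified); weak form: ∫_0^1 u'v' dx = ∫_0^1 (5*sin(3*π*x)) v dx for all v ∈ V.

Multiply both sides by a test function v and integrate from 0 to 1:
  ∫_0^1 −u''(x) v(x) dx = ∫_0^1 f(x) v(x) dx.
Integrate the LHS by parts once:
  ∫_0^1 −u'' v dx = −[u'(x) v(x)]_0^1 + ∫_0^1 u'(x) v'(x) dx.
Thus ∫_0^1 u'(x) v'(x) dx = ∫_0^1 f(x) v(x) dx + [u'(x) v(x)]_0^1.
Choose V so that boundary terms are either known or forced to vanish.
Mixed BC: u(0) = 0 (Dirichlet) and u'(1) = 0 (Neumann). Define V = {v ∈ H^1(0, 1) : v(0) = 0}. Then [u' v]_0^1 = u'(1)·v(1) − u'(0)·0 = 0.
Weak formulation: find u (satisfying any essential BC) such that ∫_0^1 u'(x) v'(x) dx = ∫_0^1 f v dx for all v ∈ V (Dirichlet at 0 absorbed into V; the Neumann datum at x = 1 is zero, so no boundary term remains).
Substituting f(x) = 5*sin(3*π*x), the right-hand side is ∫_0^1 (5*sin(3*π*x)) v dx.


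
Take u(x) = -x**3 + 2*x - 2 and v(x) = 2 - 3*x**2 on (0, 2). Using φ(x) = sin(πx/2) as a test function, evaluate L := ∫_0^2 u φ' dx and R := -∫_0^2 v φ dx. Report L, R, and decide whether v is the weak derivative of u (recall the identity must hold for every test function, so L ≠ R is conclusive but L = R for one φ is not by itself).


LHS = -96/π^3 + 16/π, RHS = -96/π^3 + 16/π. Yes, v = u' weakly.

u(x) = -x**3 + 2*x - 2, classical derivative u'(x) = 2 - 3*x**2.
φ(x) = sin(πx/2), so φ'(x) = π*cos(π*x/2)/2.
Note φ(0) = φ(2) = 0, so the boundary term u·φ vanishes.
LHS = ∫_0^2 u(x) φ'(x) dx = ∫_0^2 (-π*x^3*cos(π*x/2)/2 + π*x*cos(π*x/2) - π*cos(π*x/2)) dx. Term by term:
  ∫_0^2 -π*cos(π*x/2) dx = 0;  ∫_0^2 π*x*cos(π*x/2) dx = -8/π;  ∫_0^2 -π*x^3*cos(π*x/2)/2 dx = -96/π^3 + 24/π.
Sum: 0 − 8/π + -96/π^3 + 24/π = -96/π^3 + 16/π.
So LHS = -96/π^3 + 16/π.
∫_0^2 v(x) φ(x) dx = ∫_0^2 (-3*x^2*sin(π*x/2) + 2*sin(π*x/2)) dx. Term by term:
  ∫_0^2 2*sin(π*x/2) dx = 8/π;  ∫_0^2 -3*x^2*sin(π*x/2) dx = -24/π + 96/π^3.
Sum: 8/π + -24/π + 96/π^3 = -16/π + 96/π^3.
So RHS = -∫_0^2 v(x) φ(x) dx = -96/π^3 + 16/π.
LHS = RHS, so the identity holds for this test φ.
Moreover u is smooth here and v(x) = u'(x) = 2 - 3*x**2 pointwise, so the identity holds for every test function. Hence v is the weak derivative of u.
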